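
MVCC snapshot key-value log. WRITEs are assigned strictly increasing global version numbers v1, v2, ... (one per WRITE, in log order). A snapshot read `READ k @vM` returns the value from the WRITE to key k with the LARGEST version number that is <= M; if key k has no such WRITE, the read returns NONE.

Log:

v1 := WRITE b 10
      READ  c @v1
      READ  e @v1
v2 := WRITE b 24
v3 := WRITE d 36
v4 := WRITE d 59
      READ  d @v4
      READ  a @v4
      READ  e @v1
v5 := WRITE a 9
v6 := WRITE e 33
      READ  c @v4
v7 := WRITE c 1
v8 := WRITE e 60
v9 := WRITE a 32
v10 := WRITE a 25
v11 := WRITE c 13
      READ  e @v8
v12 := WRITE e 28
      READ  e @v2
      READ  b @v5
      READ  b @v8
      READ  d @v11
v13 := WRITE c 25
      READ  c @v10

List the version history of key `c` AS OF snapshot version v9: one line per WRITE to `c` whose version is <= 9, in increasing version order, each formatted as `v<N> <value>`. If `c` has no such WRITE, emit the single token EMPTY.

Scan writes for key=c with version <= 9:
  v1 WRITE b 10 -> skip
  v2 WRITE b 24 -> skip
  v3 WRITE d 36 -> skip
  v4 WRITE d 59 -> skip
  v5 WRITE a 9 -> skip
  v6 WRITE e 33 -> skip
  v7 WRITE c 1 -> keep
  v8 WRITE e 60 -> skip
  v9 WRITE a 32 -> skip
  v10 WRITE a 25 -> skip
  v11 WRITE c 13 -> drop (> snap)
  v12 WRITE e 28 -> skip
  v13 WRITE c 25 -> drop (> snap)
Collected: [(7, 1)]

Answer: v7 1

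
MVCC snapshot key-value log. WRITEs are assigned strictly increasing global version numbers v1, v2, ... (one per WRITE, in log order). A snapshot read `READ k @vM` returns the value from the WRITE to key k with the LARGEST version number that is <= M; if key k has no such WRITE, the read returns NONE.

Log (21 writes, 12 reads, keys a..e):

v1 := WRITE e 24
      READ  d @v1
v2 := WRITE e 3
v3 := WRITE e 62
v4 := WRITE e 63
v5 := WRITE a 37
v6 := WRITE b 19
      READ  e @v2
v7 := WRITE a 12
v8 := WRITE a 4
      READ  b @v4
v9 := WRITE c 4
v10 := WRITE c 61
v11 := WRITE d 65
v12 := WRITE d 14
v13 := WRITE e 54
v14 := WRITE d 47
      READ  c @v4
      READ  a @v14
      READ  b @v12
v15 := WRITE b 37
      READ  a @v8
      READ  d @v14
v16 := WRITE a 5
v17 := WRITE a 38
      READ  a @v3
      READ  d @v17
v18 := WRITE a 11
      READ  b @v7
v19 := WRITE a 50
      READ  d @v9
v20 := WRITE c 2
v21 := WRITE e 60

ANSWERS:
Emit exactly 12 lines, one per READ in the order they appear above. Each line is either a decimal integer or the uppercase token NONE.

Answer: NONE
3
NONE
NONE
4
19
4
47
NONE
47
19
NONE

Derivation:
v1: WRITE e=24  (e history now [(1, 24)])
READ d @v1: history=[] -> no version <= 1 -> NONE
v2: WRITE e=3  (e history now [(1, 24), (2, 3)])
v3: WRITE e=62  (e history now [(1, 24), (2, 3), (3, 62)])
v4: WRITE e=63  (e history now [(1, 24), (2, 3), (3, 62), (4, 63)])
v5: WRITE a=37  (a history now [(5, 37)])
v6: WRITE b=19  (b history now [(6, 19)])
READ e @v2: history=[(1, 24), (2, 3), (3, 62), (4, 63)] -> pick v2 -> 3
v7: WRITE a=12  (a history now [(5, 37), (7, 12)])
v8: WRITE a=4  (a history now [(5, 37), (7, 12), (8, 4)])
READ b @v4: history=[(6, 19)] -> no version <= 4 -> NONE
v9: WRITE c=4  (c history now [(9, 4)])
v10: WRITE c=61  (c history now [(9, 4), (10, 61)])
v11: WRITE d=65  (d history now [(11, 65)])
v12: WRITE d=14  (d history now [(11, 65), (12, 14)])
v13: WRITE e=54  (e history now [(1, 24), (2, 3), (3, 62), (4, 63), (13, 54)])
v14: WRITE d=47  (d history now [(11, 65), (12, 14), (14, 47)])
READ c @v4: history=[(9, 4), (10, 61)] -> no version <= 4 -> NONE
READ a @v14: history=[(5, 37), (7, 12), (8, 4)] -> pick v8 -> 4
READ b @v12: history=[(6, 19)] -> pick v6 -> 19
v15: WRITE b=37  (b history now [(6, 19), (15, 37)])
READ a @v8: history=[(5, 37), (7, 12), (8, 4)] -> pick v8 -> 4
READ d @v14: history=[(11, 65), (12, 14), (14, 47)] -> pick v14 -> 47
v16: WRITE a=5  (a history now [(5, 37), (7, 12), (8, 4), (16, 5)])
v17: WRITE a=38  (a history now [(5, 37), (7, 12), (8, 4), (16, 5), (17, 38)])
READ a @v3: history=[(5, 37), (7, 12), (8, 4), (16, 5), (17, 38)] -> no version <= 3 -> NONE
READ d @v17: history=[(11, 65), (12, 14), (14, 47)] -> pick v14 -> 47
v18: WRITE a=11  (a history now [(5, 37), (7, 12), (8, 4), (16, 5), (17, 38), (18, 11)])
READ b @v7: history=[(6, 19), (15, 37)] -> pick v6 -> 19
v19: WRITE a=50  (a history now [(5, 37), (7, 12), (8, 4), (16, 5), (17, 38), (18, 11), (19, 50)])
READ d @v9: history=[(11, 65), (12, 14), (14, 47)] -> no version <= 9 -> NONE
v20: WRITE c=2  (c history now [(9, 4), (10, 61), (20, 2)])
v21: WRITE e=60  (e history now [(1, 24), (2, 3), (3, 62), (4, 63), (13, 54), (21, 60)])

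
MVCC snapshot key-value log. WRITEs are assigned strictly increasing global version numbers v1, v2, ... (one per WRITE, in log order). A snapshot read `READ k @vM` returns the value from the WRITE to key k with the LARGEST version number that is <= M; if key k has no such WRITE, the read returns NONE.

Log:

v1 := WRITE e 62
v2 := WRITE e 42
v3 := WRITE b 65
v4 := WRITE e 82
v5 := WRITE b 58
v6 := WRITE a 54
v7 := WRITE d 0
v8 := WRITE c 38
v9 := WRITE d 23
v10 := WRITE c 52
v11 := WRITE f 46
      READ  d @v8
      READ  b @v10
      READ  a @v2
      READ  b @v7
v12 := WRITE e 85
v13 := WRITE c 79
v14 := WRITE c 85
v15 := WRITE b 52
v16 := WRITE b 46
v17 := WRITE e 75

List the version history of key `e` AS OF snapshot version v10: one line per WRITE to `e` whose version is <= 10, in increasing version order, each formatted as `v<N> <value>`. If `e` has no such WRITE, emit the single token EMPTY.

Answer: v1 62
v2 42
v4 82

Derivation:
Scan writes for key=e with version <= 10:
  v1 WRITE e 62 -> keep
  v2 WRITE e 42 -> keep
  v3 WRITE b 65 -> skip
  v4 WRITE e 82 -> keep
  v5 WRITE b 58 -> skip
  v6 WRITE a 54 -> skip
  v7 WRITE d 0 -> skip
  v8 WRITE c 38 -> skip
  v9 WRITE d 23 -> skip
  v10 WRITE c 52 -> skip
  v11 WRITE f 46 -> skip
  v12 WRITE e 85 -> drop (> snap)
  v13 WRITE c 79 -> skip
  v14 WRITE c 85 -> skip
  v15 WRITE b 52 -> skip
  v16 WRITE b 46 -> skip
  v17 WRITE e 75 -> drop (> snap)
Collected: [(1, 62), (2, 42), (4, 82)]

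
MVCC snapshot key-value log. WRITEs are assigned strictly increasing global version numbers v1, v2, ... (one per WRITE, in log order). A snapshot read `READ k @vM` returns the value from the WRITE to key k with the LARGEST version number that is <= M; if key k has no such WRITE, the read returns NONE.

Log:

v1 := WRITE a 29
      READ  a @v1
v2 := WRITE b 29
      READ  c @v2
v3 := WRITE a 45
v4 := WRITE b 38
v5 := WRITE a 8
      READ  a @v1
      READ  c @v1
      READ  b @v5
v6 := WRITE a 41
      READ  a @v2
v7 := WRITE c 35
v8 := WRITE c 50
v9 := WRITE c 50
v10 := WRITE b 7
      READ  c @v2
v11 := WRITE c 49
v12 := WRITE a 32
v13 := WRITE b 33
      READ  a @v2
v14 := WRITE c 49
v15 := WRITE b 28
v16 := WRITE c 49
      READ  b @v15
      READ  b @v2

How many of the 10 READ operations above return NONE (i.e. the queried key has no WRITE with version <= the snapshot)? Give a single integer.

v1: WRITE a=29  (a history now [(1, 29)])
READ a @v1: history=[(1, 29)] -> pick v1 -> 29
v2: WRITE b=29  (b history now [(2, 29)])
READ c @v2: history=[] -> no version <= 2 -> NONE
v3: WRITE a=45  (a history now [(1, 29), (3, 45)])
v4: WRITE b=38  (b history now [(2, 29), (4, 38)])
v5: WRITE a=8  (a history now [(1, 29), (3, 45), (5, 8)])
READ a @v1: history=[(1, 29), (3, 45), (5, 8)] -> pick v1 -> 29
READ c @v1: history=[] -> no version <= 1 -> NONE
READ b @v5: history=[(2, 29), (4, 38)] -> pick v4 -> 38
v6: WRITE a=41  (a history now [(1, 29), (3, 45), (5, 8), (6, 41)])
READ a @v2: history=[(1, 29), (3, 45), (5, 8), (6, 41)] -> pick v1 -> 29
v7: WRITE c=35  (c history now [(7, 35)])
v8: WRITE c=50  (c history now [(7, 35), (8, 50)])
v9: WRITE c=50  (c history now [(7, 35), (8, 50), (9, 50)])
v10: WRITE b=7  (b history now [(2, 29), (4, 38), (10, 7)])
READ c @v2: history=[(7, 35), (8, 50), (9, 50)] -> no version <= 2 -> NONE
v11: WRITE c=49  (c history now [(7, 35), (8, 50), (9, 50), (11, 49)])
v12: WRITE a=32  (a history now [(1, 29), (3, 45), (5, 8), (6, 41), (12, 32)])
v13: WRITE b=33  (b history now [(2, 29), (4, 38), (10, 7), (13, 33)])
READ a @v2: history=[(1, 29), (3, 45), (5, 8), (6, 41), (12, 32)] -> pick v1 -> 29
v14: WRITE c=49  (c history now [(7, 35), (8, 50), (9, 50), (11, 49), (14, 49)])
v15: WRITE b=28  (b history now [(2, 29), (4, 38), (10, 7), (13, 33), (15, 28)])
v16: WRITE c=49  (c history now [(7, 35), (8, 50), (9, 50), (11, 49), (14, 49), (16, 49)])
READ b @v15: history=[(2, 29), (4, 38), (10, 7), (13, 33), (15, 28)] -> pick v15 -> 28
READ b @v2: history=[(2, 29), (4, 38), (10, 7), (13, 33), (15, 28)] -> pick v2 -> 29
Read results in order: ['29', 'NONE', '29', 'NONE', '38', '29', 'NONE', '29', '28', '29']
NONE count = 3

Answer: 3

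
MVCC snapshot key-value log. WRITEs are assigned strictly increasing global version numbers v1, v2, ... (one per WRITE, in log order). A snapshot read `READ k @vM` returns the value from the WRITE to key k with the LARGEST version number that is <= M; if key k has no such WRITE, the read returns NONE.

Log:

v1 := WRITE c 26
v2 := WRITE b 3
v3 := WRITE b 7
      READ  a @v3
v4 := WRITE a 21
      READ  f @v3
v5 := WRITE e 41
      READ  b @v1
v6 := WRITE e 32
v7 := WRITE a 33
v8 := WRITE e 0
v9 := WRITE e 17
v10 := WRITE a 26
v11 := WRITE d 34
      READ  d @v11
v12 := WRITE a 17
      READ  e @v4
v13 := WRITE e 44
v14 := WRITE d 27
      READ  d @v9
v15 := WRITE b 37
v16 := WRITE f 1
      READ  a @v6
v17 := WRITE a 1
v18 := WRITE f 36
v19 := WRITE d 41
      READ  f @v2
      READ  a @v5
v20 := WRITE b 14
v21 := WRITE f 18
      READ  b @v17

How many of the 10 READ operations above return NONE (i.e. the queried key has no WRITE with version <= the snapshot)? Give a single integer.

v1: WRITE c=26  (c history now [(1, 26)])
v2: WRITE b=3  (b history now [(2, 3)])
v3: WRITE b=7  (b history now [(2, 3), (3, 7)])
READ a @v3: history=[] -> no version <= 3 -> NONE
v4: WRITE a=21  (a history now [(4, 21)])
READ f @v3: history=[] -> no version <= 3 -> NONE
v5: WRITE e=41  (e history now [(5, 41)])
READ b @v1: history=[(2, 3), (3, 7)] -> no version <= 1 -> NONE
v6: WRITE e=32  (e history now [(5, 41), (6, 32)])
v7: WRITE a=33  (a history now [(4, 21), (7, 33)])
v8: WRITE e=0  (e history now [(5, 41), (6, 32), (8, 0)])
v9: WRITE e=17  (e history now [(5, 41), (6, 32), (8, 0), (9, 17)])
v10: WRITE a=26  (a history now [(4, 21), (7, 33), (10, 26)])
v11: WRITE d=34  (d history now [(11, 34)])
READ d @v11: history=[(11, 34)] -> pick v11 -> 34
v12: WRITE a=17  (a history now [(4, 21), (7, 33), (10, 26), (12, 17)])
READ e @v4: history=[(5, 41), (6, 32), (8, 0), (9, 17)] -> no version <= 4 -> NONE
v13: WRITE e=44  (e history now [(5, 41), (6, 32), (8, 0), (9, 17), (13, 44)])
v14: WRITE d=27  (d history now [(11, 34), (14, 27)])
READ d @v9: history=[(11, 34), (14, 27)] -> no version <= 9 -> NONE
v15: WRITE b=37  (b history now [(2, 3), (3, 7), (15, 37)])
v16: WRITE f=1  (f history now [(16, 1)])
READ a @v6: history=[(4, 21), (7, 33), (10, 26), (12, 17)] -> pick v4 -> 21
v17: WRITE a=1  (a history now [(4, 21), (7, 33), (10, 26), (12, 17), (17, 1)])
v18: WRITE f=36  (f history now [(16, 1), (18, 36)])
v19: WRITE d=41  (d history now [(11, 34), (14, 27), (19, 41)])
READ f @v2: history=[(16, 1), (18, 36)] -> no version <= 2 -> NONE
READ a @v5: history=[(4, 21), (7, 33), (10, 26), (12, 17), (17, 1)] -> pick v4 -> 21
v20: WRITE b=14  (b history now [(2, 3), (3, 7), (15, 37), (20, 14)])
v21: WRITE f=18  (f history now [(16, 1), (18, 36), (21, 18)])
READ b @v17: history=[(2, 3), (3, 7), (15, 37), (20, 14)] -> pick v15 -> 37
Read results in order: ['NONE', 'NONE', 'NONE', '34', 'NONE', 'NONE', '21', 'NONE', '21', '37']
NONE count = 6

Answer: 6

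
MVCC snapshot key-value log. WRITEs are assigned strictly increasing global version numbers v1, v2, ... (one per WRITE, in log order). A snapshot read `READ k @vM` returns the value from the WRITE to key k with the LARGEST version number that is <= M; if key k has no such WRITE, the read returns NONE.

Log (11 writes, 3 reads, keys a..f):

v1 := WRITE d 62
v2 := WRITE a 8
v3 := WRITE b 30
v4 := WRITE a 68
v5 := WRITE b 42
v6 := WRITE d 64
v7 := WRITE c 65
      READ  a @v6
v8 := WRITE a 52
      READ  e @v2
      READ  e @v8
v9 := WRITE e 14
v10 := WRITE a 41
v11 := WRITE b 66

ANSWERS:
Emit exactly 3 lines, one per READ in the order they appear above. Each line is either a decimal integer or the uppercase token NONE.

v1: WRITE d=62  (d history now [(1, 62)])
v2: WRITE a=8  (a history now [(2, 8)])
v3: WRITE b=30  (b history now [(3, 30)])
v4: WRITE a=68  (a history now [(2, 8), (4, 68)])
v5: WRITE b=42  (b history now [(3, 30), (5, 42)])
v6: WRITE d=64  (d history now [(1, 62), (6, 64)])
v7: WRITE c=65  (c history now [(7, 65)])
READ a @v6: history=[(2, 8), (4, 68)] -> pick v4 -> 68
v8: WRITE a=52  (a history now [(2, 8), (4, 68), (8, 52)])
READ e @v2: history=[] -> no version <= 2 -> NONE
READ e @v8: history=[] -> no version <= 8 -> NONE
v9: WRITE e=14  (e history now [(9, 14)])
v10: WRITE a=41  (a history now [(2, 8), (4, 68), (8, 52), (10, 41)])
v11: WRITE b=66  (b history now [(3, 30), (5, 42), (11, 66)])

Answer: 68
NONE
NONE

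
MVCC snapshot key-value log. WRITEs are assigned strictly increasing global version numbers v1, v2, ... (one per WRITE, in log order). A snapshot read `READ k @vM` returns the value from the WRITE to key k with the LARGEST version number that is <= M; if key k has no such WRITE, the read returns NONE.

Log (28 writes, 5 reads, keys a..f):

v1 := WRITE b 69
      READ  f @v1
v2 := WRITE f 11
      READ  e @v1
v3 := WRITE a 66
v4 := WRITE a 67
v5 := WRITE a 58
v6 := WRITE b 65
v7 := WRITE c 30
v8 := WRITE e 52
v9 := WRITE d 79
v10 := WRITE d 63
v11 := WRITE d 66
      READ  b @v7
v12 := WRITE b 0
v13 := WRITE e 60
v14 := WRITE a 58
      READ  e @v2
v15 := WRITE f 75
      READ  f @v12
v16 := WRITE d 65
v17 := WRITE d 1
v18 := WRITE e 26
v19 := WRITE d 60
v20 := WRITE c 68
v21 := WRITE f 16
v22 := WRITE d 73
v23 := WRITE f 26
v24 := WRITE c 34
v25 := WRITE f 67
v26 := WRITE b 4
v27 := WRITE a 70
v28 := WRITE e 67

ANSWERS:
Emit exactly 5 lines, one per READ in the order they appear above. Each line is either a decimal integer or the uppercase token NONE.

v1: WRITE b=69  (b history now [(1, 69)])
READ f @v1: history=[] -> no version <= 1 -> NONE
v2: WRITE f=11  (f history now [(2, 11)])
READ e @v1: history=[] -> no version <= 1 -> NONE
v3: WRITE a=66  (a history now [(3, 66)])
v4: WRITE a=67  (a history now [(3, 66), (4, 67)])
v5: WRITE a=58  (a history now [(3, 66), (4, 67), (5, 58)])
v6: WRITE b=65  (b history now [(1, 69), (6, 65)])
v7: WRITE c=30  (c history now [(7, 30)])
v8: WRITE e=52  (e history now [(8, 52)])
v9: WRITE d=79  (d history now [(9, 79)])
v10: WRITE d=63  (d history now [(9, 79), (10, 63)])
v11: WRITE d=66  (d history now [(9, 79), (10, 63), (11, 66)])
READ b @v7: history=[(1, 69), (6, 65)] -> pick v6 -> 65
v12: WRITE b=0  (b history now [(1, 69), (6, 65), (12, 0)])
v13: WRITE e=60  (e history now [(8, 52), (13, 60)])
v14: WRITE a=58  (a history now [(3, 66), (4, 67), (5, 58), (14, 58)])
READ e @v2: history=[(8, 52), (13, 60)] -> no version <= 2 -> NONE
v15: WRITE f=75  (f history now [(2, 11), (15, 75)])
READ f @v12: history=[(2, 11), (15, 75)] -> pick v2 -> 11
v16: WRITE d=65  (d history now [(9, 79), (10, 63), (11, 66), (16, 65)])
v17: WRITE d=1  (d history now [(9, 79), (10, 63), (11, 66), (16, 65), (17, 1)])
v18: WRITE e=26  (e history now [(8, 52), (13, 60), (18, 26)])
v19: WRITE d=60  (d history now [(9, 79), (10, 63), (11, 66), (16, 65), (17, 1), (19, 60)])
v20: WRITE c=68  (c history now [(7, 30), (20, 68)])
v21: WRITE f=16  (f history now [(2, 11), (15, 75), (21, 16)])
v22: WRITE d=73  (d history now [(9, 79), (10, 63), (11, 66), (16, 65), (17, 1), (19, 60), (22, 73)])
v23: WRITE f=26  (f history now [(2, 11), (15, 75), (21, 16), (23, 26)])
v24: WRITE c=34  (c history now [(7, 30), (20, 68), (24, 34)])
v25: WRITE f=67  (f history now [(2, 11), (15, 75), (21, 16), (23, 26), (25, 67)])
v26: WRITE b=4  (b history now [(1, 69), (6, 65), (12, 0), (26, 4)])
v27: WRITE a=70  (a history now [(3, 66), (4, 67), (5, 58), (14, 58), (27, 70)])
v28: WRITE e=67  (e history now [(8, 52), (13, 60), (18, 26), (28, 67)])

Answer: NONE
NONE
65
NONE
11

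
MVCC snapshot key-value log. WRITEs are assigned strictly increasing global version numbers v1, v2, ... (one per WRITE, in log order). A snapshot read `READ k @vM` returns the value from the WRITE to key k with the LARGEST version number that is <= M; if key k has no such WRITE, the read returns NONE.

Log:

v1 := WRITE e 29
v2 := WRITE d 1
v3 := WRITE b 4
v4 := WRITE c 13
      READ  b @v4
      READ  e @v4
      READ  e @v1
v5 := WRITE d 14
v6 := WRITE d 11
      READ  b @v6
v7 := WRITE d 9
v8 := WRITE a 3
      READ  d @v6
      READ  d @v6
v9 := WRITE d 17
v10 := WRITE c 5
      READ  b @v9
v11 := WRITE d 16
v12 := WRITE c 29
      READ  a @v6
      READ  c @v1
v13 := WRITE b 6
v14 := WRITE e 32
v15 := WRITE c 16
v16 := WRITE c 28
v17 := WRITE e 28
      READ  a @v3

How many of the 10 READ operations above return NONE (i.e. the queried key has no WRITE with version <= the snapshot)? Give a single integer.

Answer: 3

Derivation:
v1: WRITE e=29  (e history now [(1, 29)])
v2: WRITE d=1  (d history now [(2, 1)])
v3: WRITE b=4  (b history now [(3, 4)])
v4: WRITE c=13  (c history now [(4, 13)])
READ b @v4: history=[(3, 4)] -> pick v3 -> 4
READ e @v4: history=[(1, 29)] -> pick v1 -> 29
READ e @v1: history=[(1, 29)] -> pick v1 -> 29
v5: WRITE d=14  (d history now [(2, 1), (5, 14)])
v6: WRITE d=11  (d history now [(2, 1), (5, 14), (6, 11)])
READ b @v6: history=[(3, 4)] -> pick v3 -> 4
v7: WRITE d=9  (d history now [(2, 1), (5, 14), (6, 11), (7, 9)])
v8: WRITE a=3  (a history now [(8, 3)])
READ d @v6: history=[(2, 1), (5, 14), (6, 11), (7, 9)] -> pick v6 -> 11
READ d @v6: history=[(2, 1), (5, 14), (6, 11), (7, 9)] -> pick v6 -> 11
v9: WRITE d=17  (d history now [(2, 1), (5, 14), (6, 11), (7, 9), (9, 17)])
v10: WRITE c=5  (c history now [(4, 13), (10, 5)])
READ b @v9: history=[(3, 4)] -> pick v3 -> 4
v11: WRITE d=16  (d history now [(2, 1), (5, 14), (6, 11), (7, 9), (9, 17), (11, 16)])
v12: WRITE c=29  (c history now [(4, 13), (10, 5), (12, 29)])
READ a @v6: history=[(8, 3)] -> no version <= 6 -> NONE
READ c @v1: history=[(4, 13), (10, 5), (12, 29)] -> no version <= 1 -> NONE
v13: WRITE b=6  (b history now [(3, 4), (13, 6)])
v14: WRITE e=32  (e history now [(1, 29), (14, 32)])
v15: WRITE c=16  (c history now [(4, 13), (10, 5), (12, 29), (15, 16)])
v16: WRITE c=28  (c history now [(4, 13), (10, 5), (12, 29), (15, 16), (16, 28)])
v17: WRITE e=28  (e history now [(1, 29), (14, 32), (17, 28)])
READ a @v3: history=[(8, 3)] -> no version <= 3 -> NONE
Read results in order: ['4', '29', '29', '4', '11', '11', '4', 'NONE', 'NONE', 'NONE']
NONE count = 3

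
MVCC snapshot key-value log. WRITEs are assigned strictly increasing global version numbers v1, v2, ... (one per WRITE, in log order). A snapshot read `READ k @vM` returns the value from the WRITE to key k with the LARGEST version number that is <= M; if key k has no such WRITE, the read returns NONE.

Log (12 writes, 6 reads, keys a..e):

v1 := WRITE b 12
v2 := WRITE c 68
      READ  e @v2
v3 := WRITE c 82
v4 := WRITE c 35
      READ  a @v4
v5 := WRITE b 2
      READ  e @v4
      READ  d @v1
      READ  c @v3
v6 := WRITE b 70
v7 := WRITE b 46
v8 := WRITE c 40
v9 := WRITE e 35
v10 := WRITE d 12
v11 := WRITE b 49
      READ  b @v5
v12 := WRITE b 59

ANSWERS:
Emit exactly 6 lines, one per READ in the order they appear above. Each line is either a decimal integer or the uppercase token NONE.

v1: WRITE b=12  (b history now [(1, 12)])
v2: WRITE c=68  (c history now [(2, 68)])
READ e @v2: history=[] -> no version <= 2 -> NONE
v3: WRITE c=82  (c history now [(2, 68), (3, 82)])
v4: WRITE c=35  (c history now [(2, 68), (3, 82), (4, 35)])
READ a @v4: history=[] -> no version <= 4 -> NONE
v5: WRITE b=2  (b history now [(1, 12), (5, 2)])
READ e @v4: history=[] -> no version <= 4 -> NONE
READ d @v1: history=[] -> no version <= 1 -> NONE
READ c @v3: history=[(2, 68), (3, 82), (4, 35)] -> pick v3 -> 82
v6: WRITE b=70  (b history now [(1, 12), (5, 2), (6, 70)])
v7: WRITE b=46  (b history now [(1, 12), (5, 2), (6, 70), (7, 46)])
v8: WRITE c=40  (c history now [(2, 68), (3, 82), (4, 35), (8, 40)])
v9: WRITE e=35  (e history now [(9, 35)])
v10: WRITE d=12  (d history now [(10, 12)])
v11: WRITE b=49  (b history now [(1, 12), (5, 2), (6, 70), (7, 46), (11, 49)])
READ b @v5: history=[(1, 12), (5, 2), (6, 70), (7, 46), (11, 49)] -> pick v5 -> 2
v12: WRITE b=59  (b history now [(1, 12), (5, 2), (6, 70), (7, 46), (11, 49), (12, 59)])

Answer: NONE
NONE
NONE
NONE
82
2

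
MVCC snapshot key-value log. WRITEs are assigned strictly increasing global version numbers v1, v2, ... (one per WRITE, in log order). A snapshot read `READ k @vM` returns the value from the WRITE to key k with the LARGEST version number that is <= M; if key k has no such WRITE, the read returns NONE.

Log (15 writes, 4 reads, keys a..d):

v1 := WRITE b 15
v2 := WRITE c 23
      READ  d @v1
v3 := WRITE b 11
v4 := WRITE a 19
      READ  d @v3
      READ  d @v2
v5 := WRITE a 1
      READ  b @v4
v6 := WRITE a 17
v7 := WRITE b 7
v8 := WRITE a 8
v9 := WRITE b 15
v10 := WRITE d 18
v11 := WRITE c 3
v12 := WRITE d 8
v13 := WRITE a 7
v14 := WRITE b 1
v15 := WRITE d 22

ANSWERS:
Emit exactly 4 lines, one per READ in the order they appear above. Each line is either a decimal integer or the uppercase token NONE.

Answer: NONE
NONE
NONE
11

Derivation:
v1: WRITE b=15  (b history now [(1, 15)])
v2: WRITE c=23  (c history now [(2, 23)])
READ d @v1: history=[] -> no version <= 1 -> NONE
v3: WRITE b=11  (b history now [(1, 15), (3, 11)])
v4: WRITE a=19  (a history now [(4, 19)])
READ d @v3: history=[] -> no version <= 3 -> NONE
READ d @v2: history=[] -> no version <= 2 -> NONE
v5: WRITE a=1  (a history now [(4, 19), (5, 1)])
READ b @v4: history=[(1, 15), (3, 11)] -> pick v3 -> 11
v6: WRITE a=17  (a history now [(4, 19), (5, 1), (6, 17)])
v7: WRITE b=7  (b history now [(1, 15), (3, 11), (7, 7)])
v8: WRITE a=8  (a history now [(4, 19), (5, 1), (6, 17), (8, 8)])
v9: WRITE b=15  (b history now [(1, 15), (3, 11), (7, 7), (9, 15)])
v10: WRITE d=18  (d history now [(10, 18)])
v11: WRITE c=3  (c history now [(2, 23), (11, 3)])
v12: WRITE d=8  (d history now [(10, 18), (12, 8)])
v13: WRITE a=7  (a history now [(4, 19), (5, 1), (6, 17), (8, 8), (13, 7)])
v14: WRITE b=1  (b history now [(1, 15), (3, 11), (7, 7), (9, 15), (14, 1)])
v15: WRITE d=22  (d history now [(10, 18), (12, 8), (15, 22)])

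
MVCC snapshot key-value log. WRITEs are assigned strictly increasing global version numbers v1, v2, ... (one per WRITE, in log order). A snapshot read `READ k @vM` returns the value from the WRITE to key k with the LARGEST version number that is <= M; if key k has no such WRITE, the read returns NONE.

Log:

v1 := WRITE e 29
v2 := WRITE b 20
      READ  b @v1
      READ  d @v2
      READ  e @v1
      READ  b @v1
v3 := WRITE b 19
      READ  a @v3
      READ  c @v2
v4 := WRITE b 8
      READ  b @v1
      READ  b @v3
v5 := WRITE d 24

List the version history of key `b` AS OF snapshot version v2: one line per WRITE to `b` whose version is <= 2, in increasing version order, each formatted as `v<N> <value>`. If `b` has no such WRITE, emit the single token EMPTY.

Scan writes for key=b with version <= 2:
  v1 WRITE e 29 -> skip
  v2 WRITE b 20 -> keep
  v3 WRITE b 19 -> drop (> snap)
  v4 WRITE b 8 -> drop (> snap)
  v5 WRITE d 24 -> skip
Collected: [(2, 20)]

Answer: v2 20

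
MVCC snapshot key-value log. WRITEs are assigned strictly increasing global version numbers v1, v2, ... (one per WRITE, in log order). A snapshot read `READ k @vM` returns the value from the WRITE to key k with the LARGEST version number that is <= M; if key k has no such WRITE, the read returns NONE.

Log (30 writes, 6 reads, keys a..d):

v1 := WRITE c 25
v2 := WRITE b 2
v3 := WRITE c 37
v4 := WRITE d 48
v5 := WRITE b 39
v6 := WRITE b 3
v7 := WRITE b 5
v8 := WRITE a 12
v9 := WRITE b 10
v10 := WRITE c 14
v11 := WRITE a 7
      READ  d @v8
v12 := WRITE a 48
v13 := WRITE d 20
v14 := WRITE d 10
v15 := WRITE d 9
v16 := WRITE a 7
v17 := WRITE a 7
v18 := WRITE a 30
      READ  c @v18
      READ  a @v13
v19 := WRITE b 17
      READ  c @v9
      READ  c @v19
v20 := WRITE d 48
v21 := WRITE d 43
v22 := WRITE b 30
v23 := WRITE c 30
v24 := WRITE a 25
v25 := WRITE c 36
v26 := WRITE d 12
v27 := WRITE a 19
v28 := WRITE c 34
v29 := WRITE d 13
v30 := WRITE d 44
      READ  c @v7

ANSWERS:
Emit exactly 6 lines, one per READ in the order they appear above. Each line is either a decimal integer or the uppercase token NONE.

Answer: 48
14
48
37
14
37

Derivation:
v1: WRITE c=25  (c history now [(1, 25)])
v2: WRITE b=2  (b history now [(2, 2)])
v3: WRITE c=37  (c history now [(1, 25), (3, 37)])
v4: WRITE d=48  (d history now [(4, 48)])
v5: WRITE b=39  (b history now [(2, 2), (5, 39)])
v6: WRITE b=3  (b history now [(2, 2), (5, 39), (6, 3)])
v7: WRITE b=5  (b history now [(2, 2), (5, 39), (6, 3), (7, 5)])
v8: WRITE a=12  (a history now [(8, 12)])
v9: WRITE b=10  (b history now [(2, 2), (5, 39), (6, 3), (7, 5), (9, 10)])
v10: WRITE c=14  (c history now [(1, 25), (3, 37), (10, 14)])
v11: WRITE a=7  (a history now [(8, 12), (11, 7)])
READ d @v8: history=[(4, 48)] -> pick v4 -> 48
v12: WRITE a=48  (a history now [(8, 12), (11, 7), (12, 48)])
v13: WRITE d=20  (d history now [(4, 48), (13, 20)])
v14: WRITE d=10  (d history now [(4, 48), (13, 20), (14, 10)])
v15: WRITE d=9  (d history now [(4, 48), (13, 20), (14, 10), (15, 9)])
v16: WRITE a=7  (a history now [(8, 12), (11, 7), (12, 48), (16, 7)])
v17: WRITE a=7  (a history now [(8, 12), (11, 7), (12, 48), (16, 7), (17, 7)])
v18: WRITE a=30  (a history now [(8, 12), (11, 7), (12, 48), (16, 7), (17, 7), (18, 30)])
READ c @v18: history=[(1, 25), (3, 37), (10, 14)] -> pick v10 -> 14
READ a @v13: history=[(8, 12), (11, 7), (12, 48), (16, 7), (17, 7), (18, 30)] -> pick v12 -> 48
v19: WRITE b=17  (b history now [(2, 2), (5, 39), (6, 3), (7, 5), (9, 10), (19, 17)])
READ c @v9: history=[(1, 25), (3, 37), (10, 14)] -> pick v3 -> 37
READ c @v19: history=[(1, 25), (3, 37), (10, 14)] -> pick v10 -> 14
v20: WRITE d=48  (d history now [(4, 48), (13, 20), (14, 10), (15, 9), (20, 48)])
v21: WRITE d=43  (d history now [(4, 48), (13, 20), (14, 10), (15, 9), (20, 48), (21, 43)])
v22: WRITE b=30  (b history now [(2, 2), (5, 39), (6, 3), (7, 5), (9, 10), (19, 17), (22, 30)])
v23: WRITE c=30  (c history now [(1, 25), (3, 37), (10, 14), (23, 30)])
v24: WRITE a=25  (a history now [(8, 12), (11, 7), (12, 48), (16, 7), (17, 7), (18, 30), (24, 25)])
v25: WRITE c=36  (c history now [(1, 25), (3, 37), (10, 14), (23, 30), (25, 36)])
v26: WRITE d=12  (d history now [(4, 48), (13, 20), (14, 10), (15, 9), (20, 48), (21, 43), (26, 12)])
v27: WRITE a=19  (a history now [(8, 12), (11, 7), (12, 48), (16, 7), (17, 7), (18, 30), (24, 25), (27, 19)])
v28: WRITE c=34  (c history now [(1, 25), (3, 37), (10, 14), (23, 30), (25, 36), (28, 34)])
v29: WRITE d=13  (d history now [(4, 48), (13, 20), (14, 10), (15, 9), (20, 48), (21, 43), (26, 12), (29, 13)])
v30: WRITE d=44  (d history now [(4, 48), (13, 20), (14, 10), (15, 9), (20, 48), (21, 43), (26, 12), (29, 13), (30, 44)])
READ c @v7: history=[(1, 25), (3, 37), (10, 14), (23, 30), (25, 36), (28, 34)] -> pick v3 -> 37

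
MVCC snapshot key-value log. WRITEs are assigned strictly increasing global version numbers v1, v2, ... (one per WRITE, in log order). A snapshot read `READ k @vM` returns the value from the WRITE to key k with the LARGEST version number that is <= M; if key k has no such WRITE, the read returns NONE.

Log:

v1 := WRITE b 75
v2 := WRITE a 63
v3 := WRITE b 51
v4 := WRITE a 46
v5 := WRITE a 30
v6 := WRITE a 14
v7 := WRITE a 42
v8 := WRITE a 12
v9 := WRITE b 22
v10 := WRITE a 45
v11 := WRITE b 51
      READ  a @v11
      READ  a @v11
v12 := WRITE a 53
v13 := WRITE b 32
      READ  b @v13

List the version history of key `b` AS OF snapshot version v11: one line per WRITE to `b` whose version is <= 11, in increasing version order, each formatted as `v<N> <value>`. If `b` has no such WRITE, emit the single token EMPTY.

Scan writes for key=b with version <= 11:
  v1 WRITE b 75 -> keep
  v2 WRITE a 63 -> skip
  v3 WRITE b 51 -> keep
  v4 WRITE a 46 -> skip
  v5 WRITE a 30 -> skip
  v6 WRITE a 14 -> skip
  v7 WRITE a 42 -> skip
  v8 WRITE a 12 -> skip
  v9 WRITE b 22 -> keep
  v10 WRITE a 45 -> skip
  v11 WRITE b 51 -> keep
  v12 WRITE a 53 -> skip
  v13 WRITE b 32 -> drop (> snap)
Collected: [(1, 75), (3, 51), (9, 22), (11, 51)]

Answer: v1 75
v3 51
v9 22
v11 51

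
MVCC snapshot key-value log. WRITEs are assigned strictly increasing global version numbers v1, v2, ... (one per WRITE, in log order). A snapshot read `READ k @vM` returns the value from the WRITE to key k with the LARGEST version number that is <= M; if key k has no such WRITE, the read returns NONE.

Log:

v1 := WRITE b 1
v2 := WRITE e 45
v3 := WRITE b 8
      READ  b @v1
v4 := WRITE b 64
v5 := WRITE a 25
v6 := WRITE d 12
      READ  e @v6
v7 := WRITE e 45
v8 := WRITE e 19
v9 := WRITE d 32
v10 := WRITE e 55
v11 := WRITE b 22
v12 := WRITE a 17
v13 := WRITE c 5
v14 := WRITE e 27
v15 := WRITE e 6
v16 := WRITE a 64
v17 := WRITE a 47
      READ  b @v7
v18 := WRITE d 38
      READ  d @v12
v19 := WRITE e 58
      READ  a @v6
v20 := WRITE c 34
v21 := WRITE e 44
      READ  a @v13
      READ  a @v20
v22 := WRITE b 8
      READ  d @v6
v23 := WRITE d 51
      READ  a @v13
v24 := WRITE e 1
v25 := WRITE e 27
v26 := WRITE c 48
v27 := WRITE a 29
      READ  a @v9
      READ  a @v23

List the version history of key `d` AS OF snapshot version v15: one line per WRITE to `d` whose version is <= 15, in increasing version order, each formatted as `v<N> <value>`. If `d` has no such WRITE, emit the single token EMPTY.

Answer: v6 12
v9 32

Derivation:
Scan writes for key=d with version <= 15:
  v1 WRITE b 1 -> skip
  v2 WRITE e 45 -> skip
  v3 WRITE b 8 -> skip
  v4 WRITE b 64 -> skip
  v5 WRITE a 25 -> skip
  v6 WRITE d 12 -> keep
  v7 WRITE e 45 -> skip
  v8 WRITE e 19 -> skip
  v9 WRITE d 32 -> keep
  v10 WRITE e 55 -> skip
  v11 WRITE b 22 -> skip
  v12 WRITE a 17 -> skip
  v13 WRITE c 5 -> skip
  v14 WRITE e 27 -> skip
  v15 WRITE e 6 -> skip
  v16 WRITE a 64 -> skip
  v17 WRITE a 47 -> skip
  v18 WRITE d 38 -> drop (> snap)
  v19 WRITE e 58 -> skip
  v20 WRITE c 34 -> skip
  v21 WRITE e 44 -> skip
  v22 WRITE b 8 -> skip
  v23 WRITE d 51 -> drop (> snap)
  v24 WRITE e 1 -> skip
  v25 WRITE e 27 -> skip
  v26 WRITE c 48 -> skip
  v27 WRITE a 29 -> skip
Collected: [(6, 12), (9, 32)]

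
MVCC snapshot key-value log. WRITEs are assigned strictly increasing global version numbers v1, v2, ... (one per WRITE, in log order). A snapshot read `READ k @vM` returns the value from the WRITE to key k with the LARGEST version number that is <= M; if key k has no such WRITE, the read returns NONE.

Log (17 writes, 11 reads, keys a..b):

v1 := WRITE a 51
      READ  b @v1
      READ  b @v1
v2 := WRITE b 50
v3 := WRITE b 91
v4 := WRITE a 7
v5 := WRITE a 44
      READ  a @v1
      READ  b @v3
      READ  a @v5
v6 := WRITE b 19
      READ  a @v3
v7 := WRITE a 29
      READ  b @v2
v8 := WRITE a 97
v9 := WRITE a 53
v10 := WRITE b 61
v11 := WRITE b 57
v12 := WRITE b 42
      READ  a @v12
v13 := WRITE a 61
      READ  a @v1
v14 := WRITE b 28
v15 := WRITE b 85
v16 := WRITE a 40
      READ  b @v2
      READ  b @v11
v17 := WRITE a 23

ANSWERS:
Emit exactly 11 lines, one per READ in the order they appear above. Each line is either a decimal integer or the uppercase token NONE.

v1: WRITE a=51  (a history now [(1, 51)])
READ b @v1: history=[] -> no version <= 1 -> NONE
READ b @v1: history=[] -> no version <= 1 -> NONE
v2: WRITE b=50  (b history now [(2, 50)])
v3: WRITE b=91  (b history now [(2, 50), (3, 91)])
v4: WRITE a=7  (a history now [(1, 51), (4, 7)])
v5: WRITE a=44  (a history now [(1, 51), (4, 7), (5, 44)])
READ a @v1: history=[(1, 51), (4, 7), (5, 44)] -> pick v1 -> 51
READ b @v3: history=[(2, 50), (3, 91)] -> pick v3 -> 91
READ a @v5: history=[(1, 51), (4, 7), (5, 44)] -> pick v5 -> 44
v6: WRITE b=19  (b history now [(2, 50), (3, 91), (6, 19)])
READ a @v3: history=[(1, 51), (4, 7), (5, 44)] -> pick v1 -> 51
v7: WRITE a=29  (a history now [(1, 51), (4, 7), (5, 44), (7, 29)])
READ b @v2: history=[(2, 50), (3, 91), (6, 19)] -> pick v2 -> 50
v8: WRITE a=97  (a history now [(1, 51), (4, 7), (5, 44), (7, 29), (8, 97)])
v9: WRITE a=53  (a history now [(1, 51), (4, 7), (5, 44), (7, 29), (8, 97), (9, 53)])
v10: WRITE b=61  (b history now [(2, 50), (3, 91), (6, 19), (10, 61)])
v11: WRITE b=57  (b history now [(2, 50), (3, 91), (6, 19), (10, 61), (11, 57)])
v12: WRITE b=42  (b history now [(2, 50), (3, 91), (6, 19), (10, 61), (11, 57), (12, 42)])
READ a @v12: history=[(1, 51), (4, 7), (5, 44), (7, 29), (8, 97), (9, 53)] -> pick v9 -> 53
v13: WRITE a=61  (a history now [(1, 51), (4, 7), (5, 44), (7, 29), (8, 97), (9, 53), (13, 61)])
READ a @v1: history=[(1, 51), (4, 7), (5, 44), (7, 29), (8, 97), (9, 53), (13, 61)] -> pick v1 -> 51
v14: WRITE b=28  (b history now [(2, 50), (3, 91), (6, 19), (10, 61), (11, 57), (12, 42), (14, 28)])
v15: WRITE b=85  (b history now [(2, 50), (3, 91), (6, 19), (10, 61), (11, 57), (12, 42), (14, 28), (15, 85)])
v16: WRITE a=40  (a history now [(1, 51), (4, 7), (5, 44), (7, 29), (8, 97), (9, 53), (13, 61), (16, 40)])
READ b @v2: history=[(2, 50), (3, 91), (6, 19), (10, 61), (11, 57), (12, 42), (14, 28), (15, 85)] -> pick v2 -> 50
READ b @v11: history=[(2, 50), (3, 91), (6, 19), (10, 61), (11, 57), (12, 42), (14, 28), (15, 85)] -> pick v11 -> 57
v17: WRITE a=23  (a history now [(1, 51), (4, 7), (5, 44), (7, 29), (8, 97), (9, 53), (13, 61), (16, 40), (17, 23)])

Answer: NONE
NONE
51
91
44
51
50
53
51
50
57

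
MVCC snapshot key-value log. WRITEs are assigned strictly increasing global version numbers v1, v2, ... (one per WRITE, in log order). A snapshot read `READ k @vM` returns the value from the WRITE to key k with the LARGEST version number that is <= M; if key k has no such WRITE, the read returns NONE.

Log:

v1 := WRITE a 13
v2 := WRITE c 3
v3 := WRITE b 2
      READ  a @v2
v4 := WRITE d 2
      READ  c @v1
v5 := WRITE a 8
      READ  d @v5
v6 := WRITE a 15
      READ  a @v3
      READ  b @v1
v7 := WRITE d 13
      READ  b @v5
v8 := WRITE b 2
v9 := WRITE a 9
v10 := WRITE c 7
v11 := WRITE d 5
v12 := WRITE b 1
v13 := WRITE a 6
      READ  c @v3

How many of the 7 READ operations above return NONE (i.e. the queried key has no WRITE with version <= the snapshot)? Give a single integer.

Answer: 2

Derivation:
v1: WRITE a=13  (a history now [(1, 13)])
v2: WRITE c=3  (c history now [(2, 3)])
v3: WRITE b=2  (b history now [(3, 2)])
READ a @v2: history=[(1, 13)] -> pick v1 -> 13
v4: WRITE d=2  (d history now [(4, 2)])
READ c @v1: history=[(2, 3)] -> no version <= 1 -> NONE
v5: WRITE a=8  (a history now [(1, 13), (5, 8)])
READ d @v5: history=[(4, 2)] -> pick v4 -> 2
v6: WRITE a=15  (a history now [(1, 13), (5, 8), (6, 15)])
READ a @v3: history=[(1, 13), (5, 8), (6, 15)] -> pick v1 -> 13
READ b @v1: history=[(3, 2)] -> no version <= 1 -> NONE
v7: WRITE d=13  (d history now [(4, 2), (7, 13)])
READ b @v5: history=[(3, 2)] -> pick v3 -> 2
v8: WRITE b=2  (b history now [(3, 2), (8, 2)])
v9: WRITE a=9  (a history now [(1, 13), (5, 8), (6, 15), (9, 9)])
v10: WRITE c=7  (c history now [(2, 3), (10, 7)])
v11: WRITE d=5  (d history now [(4, 2), (7, 13), (11, 5)])
v12: WRITE b=1  (b history now [(3, 2), (8, 2), (12, 1)])
v13: WRITE a=6  (a history now [(1, 13), (5, 8), (6, 15), (9, 9), (13, 6)])
READ c @v3: history=[(2, 3), (10, 7)] -> pick v2 -> 3
Read results in order: ['13', 'NONE', '2', '13', 'NONE', '2', '3']
NONE count = 2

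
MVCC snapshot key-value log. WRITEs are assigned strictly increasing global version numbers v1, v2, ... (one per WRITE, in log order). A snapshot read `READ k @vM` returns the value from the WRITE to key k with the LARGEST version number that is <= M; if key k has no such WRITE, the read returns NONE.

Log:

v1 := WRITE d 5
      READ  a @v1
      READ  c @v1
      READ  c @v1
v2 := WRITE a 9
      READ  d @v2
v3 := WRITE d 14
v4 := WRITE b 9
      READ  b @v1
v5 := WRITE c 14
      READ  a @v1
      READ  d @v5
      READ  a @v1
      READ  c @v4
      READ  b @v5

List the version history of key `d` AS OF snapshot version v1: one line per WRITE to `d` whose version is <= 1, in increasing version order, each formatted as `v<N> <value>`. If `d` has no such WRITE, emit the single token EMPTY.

Answer: v1 5

Derivation:
Scan writes for key=d with version <= 1:
  v1 WRITE d 5 -> keep
  v2 WRITE a 9 -> skip
  v3 WRITE d 14 -> drop (> snap)
  v4 WRITE b 9 -> skip
  v5 WRITE c 14 -> skip
Collected: [(1, 5)]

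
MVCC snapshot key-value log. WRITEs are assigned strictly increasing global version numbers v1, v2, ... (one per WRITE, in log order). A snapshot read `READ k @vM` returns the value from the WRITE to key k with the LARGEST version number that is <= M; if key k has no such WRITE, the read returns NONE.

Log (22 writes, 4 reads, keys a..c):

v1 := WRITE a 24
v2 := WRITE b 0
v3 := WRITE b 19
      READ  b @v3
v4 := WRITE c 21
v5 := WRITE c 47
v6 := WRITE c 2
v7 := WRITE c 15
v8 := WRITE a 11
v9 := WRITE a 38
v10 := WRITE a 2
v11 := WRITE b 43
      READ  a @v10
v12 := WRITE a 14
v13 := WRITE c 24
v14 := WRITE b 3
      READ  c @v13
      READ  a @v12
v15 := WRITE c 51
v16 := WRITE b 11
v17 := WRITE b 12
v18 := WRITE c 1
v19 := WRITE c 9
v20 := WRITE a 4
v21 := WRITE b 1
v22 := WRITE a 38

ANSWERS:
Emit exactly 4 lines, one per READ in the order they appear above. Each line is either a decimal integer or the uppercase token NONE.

v1: WRITE a=24  (a history now [(1, 24)])
v2: WRITE b=0  (b history now [(2, 0)])
v3: WRITE b=19  (b history now [(2, 0), (3, 19)])
READ b @v3: history=[(2, 0), (3, 19)] -> pick v3 -> 19
v4: WRITE c=21  (c history now [(4, 21)])
v5: WRITE c=47  (c history now [(4, 21), (5, 47)])
v6: WRITE c=2  (c history now [(4, 21), (5, 47), (6, 2)])
v7: WRITE c=15  (c history now [(4, 21), (5, 47), (6, 2), (7, 15)])
v8: WRITE a=11  (a history now [(1, 24), (8, 11)])
v9: WRITE a=38  (a history now [(1, 24), (8, 11), (9, 38)])
v10: WRITE a=2  (a history now [(1, 24), (8, 11), (9, 38), (10, 2)])
v11: WRITE b=43  (b history now [(2, 0), (3, 19), (11, 43)])
READ a @v10: history=[(1, 24), (8, 11), (9, 38), (10, 2)] -> pick v10 -> 2
v12: WRITE a=14  (a history now [(1, 24), (8, 11), (9, 38), (10, 2), (12, 14)])
v13: WRITE c=24  (c history now [(4, 21), (5, 47), (6, 2), (7, 15), (13, 24)])
v14: WRITE b=3  (b history now [(2, 0), (3, 19), (11, 43), (14, 3)])
READ c @v13: history=[(4, 21), (5, 47), (6, 2), (7, 15), (13, 24)] -> pick v13 -> 24
READ a @v12: history=[(1, 24), (8, 11), (9, 38), (10, 2), (12, 14)] -> pick v12 -> 14
v15: WRITE c=51  (c history now [(4, 21), (5, 47), (6, 2), (7, 15), (13, 24), (15, 51)])
v16: WRITE b=11  (b history now [(2, 0), (3, 19), (11, 43), (14, 3), (16, 11)])
v17: WRITE b=12  (b history now [(2, 0), (3, 19), (11, 43), (14, 3), (16, 11), (17, 12)])
v18: WRITE c=1  (c history now [(4, 21), (5, 47), (6, 2), (7, 15), (13, 24), (15, 51), (18, 1)])
v19: WRITE c=9  (c history now [(4, 21), (5, 47), (6, 2), (7, 15), (13, 24), (15, 51), (18, 1), (19, 9)])
v20: WRITE a=4  (a history now [(1, 24), (8, 11), (9, 38), (10, 2), (12, 14), (20, 4)])
v21: WRITE b=1  (b history now [(2, 0), (3, 19), (11, 43), (14, 3), (16, 11), (17, 12), (21, 1)])
v22: WRITE a=38  (a history now [(1, 24), (8, 11), (9, 38), (10, 2), (12, 14), (20, 4), (22, 38)])

Answer: 19
2
24
14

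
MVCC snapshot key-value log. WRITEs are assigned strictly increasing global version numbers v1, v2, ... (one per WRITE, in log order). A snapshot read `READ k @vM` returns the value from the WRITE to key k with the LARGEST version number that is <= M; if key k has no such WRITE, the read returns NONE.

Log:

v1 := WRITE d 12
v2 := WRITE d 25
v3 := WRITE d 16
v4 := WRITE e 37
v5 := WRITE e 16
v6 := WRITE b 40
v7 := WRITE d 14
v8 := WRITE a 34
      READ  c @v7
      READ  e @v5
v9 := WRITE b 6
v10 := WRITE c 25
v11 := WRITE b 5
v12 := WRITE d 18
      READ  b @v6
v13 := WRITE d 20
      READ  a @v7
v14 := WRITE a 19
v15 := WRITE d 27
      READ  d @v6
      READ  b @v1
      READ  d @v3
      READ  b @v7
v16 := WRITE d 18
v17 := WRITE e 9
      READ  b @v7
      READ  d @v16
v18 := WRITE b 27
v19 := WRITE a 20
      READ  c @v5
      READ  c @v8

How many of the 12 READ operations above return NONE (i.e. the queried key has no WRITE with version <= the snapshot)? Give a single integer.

Answer: 5

Derivation:
v1: WRITE d=12  (d history now [(1, 12)])
v2: WRITE d=25  (d history now [(1, 12), (2, 25)])
v3: WRITE d=16  (d history now [(1, 12), (2, 25), (3, 16)])
v4: WRITE e=37  (e history now [(4, 37)])
v5: WRITE e=16  (e history now [(4, 37), (5, 16)])
v6: WRITE b=40  (b history now [(6, 40)])
v7: WRITE d=14  (d history now [(1, 12), (2, 25), (3, 16), (7, 14)])
v8: WRITE a=34  (a history now [(8, 34)])
READ c @v7: history=[] -> no version <= 7 -> NONE
READ e @v5: history=[(4, 37), (5, 16)] -> pick v5 -> 16
v9: WRITE b=6  (b history now [(6, 40), (9, 6)])
v10: WRITE c=25  (c history now [(10, 25)])
v11: WRITE b=5  (b history now [(6, 40), (9, 6), (11, 5)])
v12: WRITE d=18  (d history now [(1, 12), (2, 25), (3, 16), (7, 14), (12, 18)])
READ b @v6: history=[(6, 40), (9, 6), (11, 5)] -> pick v6 -> 40
v13: WRITE d=20  (d history now [(1, 12), (2, 25), (3, 16), (7, 14), (12, 18), (13, 20)])
READ a @v7: history=[(8, 34)] -> no version <= 7 -> NONE
v14: WRITE a=19  (a history now [(8, 34), (14, 19)])
v15: WRITE d=27  (d history now [(1, 12), (2, 25), (3, 16), (7, 14), (12, 18), (13, 20), (15, 27)])
READ d @v6: history=[(1, 12), (2, 25), (3, 16), (7, 14), (12, 18), (13, 20), (15, 27)] -> pick v3 -> 16
READ b @v1: history=[(6, 40), (9, 6), (11, 5)] -> no version <= 1 -> NONE
READ d @v3: history=[(1, 12), (2, 25), (3, 16), (7, 14), (12, 18), (13, 20), (15, 27)] -> pick v3 -> 16
READ b @v7: history=[(6, 40), (9, 6), (11, 5)] -> pick v6 -> 40
v16: WRITE d=18  (d history now [(1, 12), (2, 25), (3, 16), (7, 14), (12, 18), (13, 20), (15, 27), (16, 18)])
v17: WRITE e=9  (e history now [(4, 37), (5, 16), (17, 9)])
READ b @v7: history=[(6, 40), (9, 6), (11, 5)] -> pick v6 -> 40
READ d @v16: history=[(1, 12), (2, 25), (3, 16), (7, 14), (12, 18), (13, 20), (15, 27), (16, 18)] -> pick v16 -> 18
v18: WRITE b=27  (b history now [(6, 40), (9, 6), (11, 5), (18, 27)])
v19: WRITE a=20  (a history now [(8, 34), (14, 19), (19, 20)])
READ c @v5: history=[(10, 25)] -> no version <= 5 -> NONE
READ c @v8: history=[(10, 25)] -> no version <= 8 -> NONE
Read results in order: ['NONE', '16', '40', 'NONE', '16', 'NONE', '16', '40', '40', '18', 'NONE', 'NONE']
NONE count = 5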